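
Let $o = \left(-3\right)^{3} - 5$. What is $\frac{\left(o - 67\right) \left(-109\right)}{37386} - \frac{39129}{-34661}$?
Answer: $\frac{204100405}{143981794} \approx 1.4175$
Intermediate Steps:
$o = -32$ ($o = -27 - 5 = -32$)
$\frac{\left(o - 67\right) \left(-109\right)}{37386} - \frac{39129}{-34661} = \frac{\left(-32 - 67\right) \left(-109\right)}{37386} - \frac{39129}{-34661} = \left(-99\right) \left(-109\right) \frac{1}{37386} - - \frac{39129}{34661} = 10791 \cdot \frac{1}{37386} + \frac{39129}{34661} = \frac{1199}{4154} + \frac{39129}{34661} = \frac{204100405}{143981794}$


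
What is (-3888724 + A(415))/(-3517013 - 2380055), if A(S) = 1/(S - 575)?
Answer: 622195841/943530880 ≈ 0.65943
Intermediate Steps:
A(S) = 1/(-575 + S)
(-3888724 + A(415))/(-3517013 - 2380055) = (-3888724 + 1/(-575 + 415))/(-3517013 - 2380055) = (-3888724 + 1/(-160))/(-5897068) = (-3888724 - 1/160)*(-1/5897068) = -622195841/160*(-1/5897068) = 622195841/943530880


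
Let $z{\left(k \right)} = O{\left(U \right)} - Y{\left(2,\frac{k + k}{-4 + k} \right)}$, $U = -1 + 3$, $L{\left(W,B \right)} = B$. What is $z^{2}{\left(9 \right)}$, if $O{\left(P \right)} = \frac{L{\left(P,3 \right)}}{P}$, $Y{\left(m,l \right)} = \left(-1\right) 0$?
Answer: $\frac{9}{4} \approx 2.25$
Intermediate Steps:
$Y{\left(m,l \right)} = 0$
$U = 2$
$O{\left(P \right)} = \frac{3}{P}$
$z{\left(k \right)} = \frac{3}{2}$ ($z{\left(k \right)} = \frac{3}{2} - 0 = 3 \cdot \frac{1}{2} + 0 = \frac{3}{2} + 0 = \frac{3}{2}$)
$z^{2}{\left(9 \right)} = \left(\frac{3}{2}\right)^{2} = \frac{9}{4}$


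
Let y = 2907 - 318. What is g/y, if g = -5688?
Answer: -1896/863 ≈ -2.1970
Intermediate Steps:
y = 2589
g/y = -5688/2589 = -5688*1/2589 = -1896/863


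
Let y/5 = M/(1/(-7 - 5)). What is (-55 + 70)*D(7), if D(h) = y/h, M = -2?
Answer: 1800/7 ≈ 257.14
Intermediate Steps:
y = 120 (y = 5*(-2/(1/(-7 - 5))) = 5*(-2/(1/(-12))) = 5*(-2/(-1/12)) = 5*(-2*(-12)) = 5*24 = 120)
D(h) = 120/h
(-55 + 70)*D(7) = (-55 + 70)*(120/7) = 15*(120*(⅐)) = 15*(120/7) = 1800/7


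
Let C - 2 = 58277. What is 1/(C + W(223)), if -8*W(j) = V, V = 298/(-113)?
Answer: 452/26342257 ≈ 1.7159e-5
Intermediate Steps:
V = -298/113 (V = 298*(-1/113) = -298/113 ≈ -2.6372)
C = 58279 (C = 2 + 58277 = 58279)
W(j) = 149/452 (W(j) = -1/8*(-298/113) = 149/452)
1/(C + W(223)) = 1/(58279 + 149/452) = 1/(26342257/452) = 452/26342257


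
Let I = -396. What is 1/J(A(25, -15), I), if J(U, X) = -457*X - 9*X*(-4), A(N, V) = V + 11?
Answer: 1/166716 ≈ 5.9982e-6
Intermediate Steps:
A(N, V) = 11 + V
J(U, X) = -421*X (J(U, X) = -457*X + 36*X = -421*X)
1/J(A(25, -15), I) = 1/(-421*(-396)) = 1/166716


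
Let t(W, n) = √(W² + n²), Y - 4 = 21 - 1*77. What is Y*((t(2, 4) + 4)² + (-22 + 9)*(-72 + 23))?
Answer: -34996 - 832*√5 ≈ -36856.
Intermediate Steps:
Y = -52 (Y = 4 + (21 - 1*77) = 4 + (21 - 77) = 4 - 56 = -52)
Y*((t(2, 4) + 4)² + (-22 + 9)*(-72 + 23)) = -52*((√(2² + 4²) + 4)² + (-22 + 9)*(-72 + 23)) = -52*((√(4 + 16) + 4)² - 13*(-49)) = -52*((√20 + 4)² + 637) = -52*((2*√5 + 4)² + 637) = -52*((4 + 2*√5)² + 637) = -52*(637 + (4 + 2*√5)²) = -33124 - 52*(4 + 2*√5)²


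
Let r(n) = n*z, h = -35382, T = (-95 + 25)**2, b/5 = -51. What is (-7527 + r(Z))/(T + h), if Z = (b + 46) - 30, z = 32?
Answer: 15175/30482 ≈ 0.49783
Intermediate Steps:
b = -255 (b = 5*(-51) = -255)
T = 4900 (T = (-70)**2 = 4900)
Z = -239 (Z = (-255 + 46) - 30 = -209 - 30 = -239)
r(n) = 32*n (r(n) = n*32 = 32*n)
(-7527 + r(Z))/(T + h) = (-7527 + 32*(-239))/(4900 - 35382) = (-7527 - 7648)/(-30482) = -15175*(-1/30482) = 15175/30482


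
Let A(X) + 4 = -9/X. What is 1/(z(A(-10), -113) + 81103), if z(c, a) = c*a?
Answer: 10/814533 ≈ 1.2277e-5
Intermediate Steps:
A(X) = -4 - 9/X
z(c, a) = a*c
1/(z(A(-10), -113) + 81103) = 1/(-113*(-4 - 9/(-10)) + 81103) = 1/(-113*(-4 - 9*(-⅒)) + 81103) = 1/(-113*(-4 + 9/10) + 81103) = 1/(-113*(-31/10) + 81103) = 1/(3503/10 + 81103) = 1/(814533/10) = 10/814533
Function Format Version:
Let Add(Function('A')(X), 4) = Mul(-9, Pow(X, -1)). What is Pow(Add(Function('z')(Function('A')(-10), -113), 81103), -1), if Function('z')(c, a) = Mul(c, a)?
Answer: Rational(10, 814533) ≈ 1.2277e-5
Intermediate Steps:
Function('A')(X) = Add(-4, Mul(-9, Pow(X, -1)))
Function('z')(c, a) = Mul(a, c)
Pow(Add(Function('z')(Function('A')(-10), -113), 81103), -1) = Pow(Add(Mul(-113, Add(-4, Mul(-9, Pow(-10, -1)))), 81103), -1) = Pow(Add(Mul(-113, Add(-4, Mul(-9, Rational(-1, 10)))), 81103), -1) = Pow(Add(Mul(-113, Add(-4, Rational(9, 10))), 81103), -1) = Pow(Add(Mul(-113, Rational(-31, 10)), 81103), -1) = Pow(Add(Rational(3503, 10), 81103), -1) = Pow(Rational(814533, 10), -1) = Rational(10, 814533)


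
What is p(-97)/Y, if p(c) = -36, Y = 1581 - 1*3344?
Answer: 36/1763 ≈ 0.020420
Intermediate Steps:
Y = -1763 (Y = 1581 - 3344 = -1763)
p(-97)/Y = -36/(-1763) = -36*(-1/1763) = 36/1763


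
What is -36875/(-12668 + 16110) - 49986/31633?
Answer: -1338518687/108880786 ≈ -12.293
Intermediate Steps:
-36875/(-12668 + 16110) - 49986/31633 = -36875/3442 - 49986*1/31633 = -36875*1/3442 - 49986/31633 = -36875/3442 - 49986/31633 = -1338518687/108880786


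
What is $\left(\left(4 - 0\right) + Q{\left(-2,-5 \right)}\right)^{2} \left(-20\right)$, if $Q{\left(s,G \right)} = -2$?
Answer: $-80$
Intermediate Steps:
$\left(\left(4 - 0\right) + Q{\left(-2,-5 \right)}\right)^{2} \left(-20\right) = \left(\left(4 - 0\right) - 2\right)^{2} \left(-20\right) = \left(\left(4 + 0\right) - 2\right)^{2} \left(-20\right) = \left(4 - 2\right)^{2} \left(-20\right) = 2^{2} \left(-20\right) = 4 \left(-20\right) = -80$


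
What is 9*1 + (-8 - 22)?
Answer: -21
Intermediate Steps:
9*1 + (-8 - 22) = 9 - 30 = -21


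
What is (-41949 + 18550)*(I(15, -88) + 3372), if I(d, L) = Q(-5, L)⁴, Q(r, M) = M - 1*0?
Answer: -1403306074292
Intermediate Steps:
Q(r, M) = M (Q(r, M) = M + 0 = M)
I(d, L) = L⁴
(-41949 + 18550)*(I(15, -88) + 3372) = (-41949 + 18550)*((-88)⁴ + 3372) = -23399*(59969536 + 3372) = -23399*59972908 = -1403306074292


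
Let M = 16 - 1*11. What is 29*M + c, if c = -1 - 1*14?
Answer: 130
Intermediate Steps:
M = 5 (M = 16 - 11 = 5)
c = -15 (c = -1 - 14 = -15)
29*M + c = 29*5 - 15 = 145 - 15 = 130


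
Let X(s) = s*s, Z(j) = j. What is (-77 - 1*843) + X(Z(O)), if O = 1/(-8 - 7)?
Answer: -206999/225 ≈ -920.00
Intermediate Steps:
O = -1/15 (O = 1/(-15) = -1/15 ≈ -0.066667)
X(s) = s²
(-77 - 1*843) + X(Z(O)) = (-77 - 1*843) + (-1/15)² = (-77 - 843) + 1/225 = -920 + 1/225 = -206999/225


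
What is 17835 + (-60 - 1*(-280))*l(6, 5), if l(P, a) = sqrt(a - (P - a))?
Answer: 18275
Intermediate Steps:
l(P, a) = sqrt(-P + 2*a) (l(P, a) = sqrt(a + (a - P)) = sqrt(-P + 2*a))
17835 + (-60 - 1*(-280))*l(6, 5) = 17835 + (-60 - 1*(-280))*sqrt(-1*6 + 2*5) = 17835 + (-60 + 280)*sqrt(-6 + 10) = 17835 + 220*sqrt(4) = 17835 + 220*2 = 17835 + 440 = 18275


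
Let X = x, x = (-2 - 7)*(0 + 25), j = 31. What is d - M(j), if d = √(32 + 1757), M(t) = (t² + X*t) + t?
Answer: 5983 + √1789 ≈ 6025.3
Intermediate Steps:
x = -225 (x = -9*25 = -225)
X = -225
M(t) = t² - 224*t (M(t) = (t² - 225*t) + t = t² - 224*t)
d = √1789 ≈ 42.297
d - M(j) = √1789 - 31*(-224 + 31) = √1789 - 31*(-193) = √1789 - 1*(-5983) = √1789 + 5983 = 5983 + √1789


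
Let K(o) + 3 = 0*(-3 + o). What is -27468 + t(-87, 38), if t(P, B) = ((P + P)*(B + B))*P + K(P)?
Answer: 1123017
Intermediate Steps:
K(o) = -3 (K(o) = -3 + 0*(-3 + o) = -3 + 0 = -3)
t(P, B) = -3 + 4*B*P² (t(P, B) = ((P + P)*(B + B))*P - 3 = ((2*P)*(2*B))*P - 3 = (4*B*P)*P - 3 = 4*B*P² - 3 = -3 + 4*B*P²)
-27468 + t(-87, 38) = -27468 + (-3 + 4*38*(-87)²) = -27468 + (-3 + 4*38*7569) = -27468 + (-3 + 1150488) = -27468 + 1150485 = 1123017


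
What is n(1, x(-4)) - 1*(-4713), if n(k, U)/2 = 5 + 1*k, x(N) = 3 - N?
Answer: 4725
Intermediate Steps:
n(k, U) = 10 + 2*k (n(k, U) = 2*(5 + 1*k) = 2*(5 + k) = 10 + 2*k)
n(1, x(-4)) - 1*(-4713) = (10 + 2*1) - 1*(-4713) = (10 + 2) + 4713 = 12 + 4713 = 4725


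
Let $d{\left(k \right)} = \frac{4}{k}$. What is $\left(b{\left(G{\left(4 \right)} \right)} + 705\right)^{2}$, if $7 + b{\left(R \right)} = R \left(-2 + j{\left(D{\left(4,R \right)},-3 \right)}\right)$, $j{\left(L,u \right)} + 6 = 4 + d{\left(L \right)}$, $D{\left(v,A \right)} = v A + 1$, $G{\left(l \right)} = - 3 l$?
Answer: $\frac{1232712100}{2209} \approx 5.5804 \cdot 10^{5}$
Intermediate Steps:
$D{\left(v,A \right)} = 1 + A v$ ($D{\left(v,A \right)} = A v + 1 = 1 + A v$)
$j{\left(L,u \right)} = -2 + \frac{4}{L}$ ($j{\left(L,u \right)} = -6 + \left(4 + \frac{4}{L}\right) = -2 + \frac{4}{L}$)
$b{\left(R \right)} = -7 + R \left(-4 + \frac{4}{1 + 4 R}\right)$ ($b{\left(R \right)} = -7 + R \left(-2 - \left(2 - \frac{4}{1 + R 4}\right)\right) = -7 + R \left(-2 - \left(2 - \frac{4}{1 + 4 R}\right)\right) = -7 + R \left(-4 + \frac{4}{1 + 4 R}\right)$)
$\left(b{\left(G{\left(4 \right)} \right)} + 705\right)^{2} = \left(\frac{-7 - 28 \left(\left(-3\right) 4\right) - 16 \left(\left(-3\right) 4\right)^{2}}{1 + 4 \left(\left(-3\right) 4\right)} + 705\right)^{2} = \left(\frac{-7 - -336 - 16 \left(-12\right)^{2}}{1 + 4 \left(-12\right)} + 705\right)^{2} = \left(\frac{-7 + 336 - 2304}{1 - 48} + 705\right)^{2} = \left(\frac{-7 + 336 - 2304}{-47} + 705\right)^{2} = \left(\left(- \frac{1}{47}\right) \left(-1975\right) + 705\right)^{2} = \left(\frac{1975}{47} + 705\right)^{2} = \left(\frac{35110}{47}\right)^{2} = \frac{1232712100}{2209}$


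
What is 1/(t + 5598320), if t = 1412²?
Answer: 1/7592064 ≈ 1.3172e-7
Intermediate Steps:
t = 1993744
1/(t + 5598320) = 1/(1993744 + 5598320) = 1/7592064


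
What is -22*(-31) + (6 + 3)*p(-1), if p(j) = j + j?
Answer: 664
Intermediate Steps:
p(j) = 2*j
-22*(-31) + (6 + 3)*p(-1) = -22*(-31) + (6 + 3)*(2*(-1)) = 682 + 9*(-2) = 682 - 18 = 664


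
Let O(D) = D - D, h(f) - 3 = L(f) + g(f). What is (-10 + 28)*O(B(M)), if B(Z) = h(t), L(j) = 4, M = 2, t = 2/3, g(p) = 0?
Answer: 0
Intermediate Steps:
t = ⅔ (t = 2*(⅓) = ⅔ ≈ 0.66667)
h(f) = 7 (h(f) = 3 + (4 + 0) = 3 + 4 = 7)
B(Z) = 7
O(D) = 0
(-10 + 28)*O(B(M)) = (-10 + 28)*0 = 18*0 = 0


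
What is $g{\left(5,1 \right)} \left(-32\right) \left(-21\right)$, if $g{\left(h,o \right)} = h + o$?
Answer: $4032$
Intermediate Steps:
$g{\left(5,1 \right)} \left(-32\right) \left(-21\right) = \left(5 + 1\right) \left(-32\right) \left(-21\right) = 6 \left(-32\right) \left(-21\right) = \left(-192\right) \left(-21\right) = 4032$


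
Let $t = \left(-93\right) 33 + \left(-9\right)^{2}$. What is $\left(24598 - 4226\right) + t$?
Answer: $17384$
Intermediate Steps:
$t = -2988$ ($t = -3069 + 81 = -2988$)
$\left(24598 - 4226\right) + t = \left(24598 - 4226\right) - 2988 = 20372 - 2988 = 17384$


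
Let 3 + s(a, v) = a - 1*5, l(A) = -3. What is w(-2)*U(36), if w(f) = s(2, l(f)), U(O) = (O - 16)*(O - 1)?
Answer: -4200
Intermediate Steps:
U(O) = (-1 + O)*(-16 + O) (U(O) = (-16 + O)*(-1 + O) = (-1 + O)*(-16 + O))
s(a, v) = -8 + a (s(a, v) = -3 + (a - 1*5) = -3 + (a - 5) = -3 + (-5 + a) = -8 + a)
w(f) = -6 (w(f) = -8 + 2 = -6)
w(-2)*U(36) = -6*(16 + 36**2 - 17*36) = -6*(16 + 1296 - 612) = -6*700 = -4200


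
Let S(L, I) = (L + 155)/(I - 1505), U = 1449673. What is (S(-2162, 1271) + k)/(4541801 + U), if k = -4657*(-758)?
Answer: 91780379/155778324 ≈ 0.58917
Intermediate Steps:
k = 3530006
S(L, I) = (155 + L)/(-1505 + I)
(S(-2162, 1271) + k)/(4541801 + U) = ((155 - 2162)/(-1505 + 1271) + 3530006)/(4541801 + 1449673) = (-2007/(-234) + 3530006)/5991474 = (-1/234*(-2007) + 3530006)*(1/5991474) = (223/26 + 3530006)*(1/5991474) = (91780379/26)*(1/5991474) = 91780379/155778324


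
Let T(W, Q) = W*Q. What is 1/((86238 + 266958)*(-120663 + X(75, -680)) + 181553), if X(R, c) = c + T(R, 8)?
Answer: -1/42645763075 ≈ -2.3449e-11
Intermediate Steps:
T(W, Q) = Q*W
X(R, c) = c + 8*R
1/((86238 + 266958)*(-120663 + X(75, -680)) + 181553) = 1/((86238 + 266958)*(-120663 + (-680 + 8*75)) + 181553) = 1/(353196*(-120663 + (-680 + 600)) + 181553) = 1/(353196*(-120663 - 80) + 181553) = 1/(353196*(-120743) + 181553) = 1/(-42645944628 + 181553) = 1/(-42645763075) = -1/42645763075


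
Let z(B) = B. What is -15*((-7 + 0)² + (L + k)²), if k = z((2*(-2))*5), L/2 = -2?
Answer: -9375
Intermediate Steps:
L = -4 (L = 2*(-2) = -4)
k = -20 (k = (2*(-2))*5 = -4*5 = -20)
-15*((-7 + 0)² + (L + k)²) = -15*((-7 + 0)² + (-4 - 20)²) = -15*((-7)² + (-24)²) = -15*(49 + 576) = -15*625 = -9375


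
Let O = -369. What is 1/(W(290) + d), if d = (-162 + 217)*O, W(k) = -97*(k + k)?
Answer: -1/76555 ≈ -1.3062e-5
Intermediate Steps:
W(k) = -194*k
d = -20295 (d = (-162 + 217)*(-369) = 55*(-369) = -20295)
1/(W(290) + d) = 1/(-194*290 - 20295) = 1/(-56260 - 20295) = 1/(-76555) = -1/76555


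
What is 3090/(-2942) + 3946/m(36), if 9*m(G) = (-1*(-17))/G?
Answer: 1880653119/25007 ≈ 75205.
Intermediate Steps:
m(G) = 17/(9*G) (m(G) = ((-1*(-17))/G)/9 = (17/G)/9 = 17/(9*G))
3090/(-2942) + 3946/m(36) = 3090/(-2942) + 3946/(((17/9)/36)) = 3090*(-1/2942) + 3946/(((17/9)*(1/36))) = -1545/1471 + 3946/(17/324) = -1545/1471 + 3946*(324/17) = -1545/1471 + 1278504/17 = 1880653119/25007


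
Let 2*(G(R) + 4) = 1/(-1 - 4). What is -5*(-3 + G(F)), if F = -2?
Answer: 71/2 ≈ 35.500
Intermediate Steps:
G(R) = -41/10 (G(R) = -4 + 1/(2*(-1 - 4)) = -4 + (½)/(-5) = -4 + (½)*(-⅕) = -4 - ⅒ = -41/10)
-5*(-3 + G(F)) = -5*(-3 - 41/10) = -5*(-71/10) = 71/2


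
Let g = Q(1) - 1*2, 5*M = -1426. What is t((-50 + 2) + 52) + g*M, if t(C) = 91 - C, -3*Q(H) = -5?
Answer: 2731/15 ≈ 182.07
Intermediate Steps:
Q(H) = 5/3 (Q(H) = -1/3*(-5) = 5/3)
M = -1426/5 (M = (1/5)*(-1426) = -1426/5 ≈ -285.20)
g = -1/3 (g = 5/3 - 1*2 = 5/3 - 2 = -1/3 ≈ -0.33333)
t((-50 + 2) + 52) + g*M = (91 - ((-50 + 2) + 52)) - 1/3*(-1426/5) = (91 - (-48 + 52)) + 1426/15 = (91 - 1*4) + 1426/15 = (91 - 4) + 1426/15 = 87 + 1426/15 = 2731/15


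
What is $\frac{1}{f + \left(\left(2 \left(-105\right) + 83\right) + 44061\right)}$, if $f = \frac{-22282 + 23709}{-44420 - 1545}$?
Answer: $\frac{45965}{2019424883} \approx 2.2761 \cdot 10^{-5}$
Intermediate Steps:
$f = - \frac{1427}{45965}$ ($f = \frac{1427}{-45965} = 1427 \left(- \frac{1}{45965}\right) = - \frac{1427}{45965} \approx -0.031045$)
$\frac{1}{f + \left(\left(2 \left(-105\right) + 83\right) + 44061\right)} = \frac{1}{- \frac{1427}{45965} + \left(\left(2 \left(-105\right) + 83\right) + 44061\right)} = \frac{1}{- \frac{1427}{45965} + \left(\left(-210 + 83\right) + 44061\right)} = \frac{1}{- \frac{1427}{45965} + \left(-127 + 44061\right)} = \frac{1}{- \frac{1427}{45965} + 43934} = \frac{1}{\frac{2019424883}{45965}} = \frac{45965}{2019424883}$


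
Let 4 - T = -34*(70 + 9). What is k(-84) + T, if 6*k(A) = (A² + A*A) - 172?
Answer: 15040/3 ≈ 5013.3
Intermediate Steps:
k(A) = -86/3 + A²/3 (k(A) = ((A² + A*A) - 172)/6 = ((A² + A²) - 172)/6 = (2*A² - 172)/6 = (-172 + 2*A²)/6 = -86/3 + A²/3)
T = 2690 (T = 4 - (-34)*(70 + 9) = 4 - (-34)*79 = 4 - 1*(-2686) = 4 + 2686 = 2690)
k(-84) + T = (-86/3 + (⅓)*(-84)²) + 2690 = (-86/3 + (⅓)*7056) + 2690 = (-86/3 + 2352) + 2690 = 6970/3 + 2690 = 15040/3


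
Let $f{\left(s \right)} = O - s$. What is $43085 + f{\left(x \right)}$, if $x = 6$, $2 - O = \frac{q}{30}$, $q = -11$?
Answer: $\frac{1292441}{30} \approx 43081.0$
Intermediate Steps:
$O = \frac{71}{30}$ ($O = 2 - - \frac{11}{30} = 2 + \frac{11}{30} = \frac{71}{30} \approx 2.3667$)
$f{\left(s \right)} = \frac{71}{30} - s$
$43085 + f{\left(x \right)} = 43085 + \left(\frac{71}{30} - 6\right) = 43085 - \frac{109}{30} = \frac{1292441}{30}$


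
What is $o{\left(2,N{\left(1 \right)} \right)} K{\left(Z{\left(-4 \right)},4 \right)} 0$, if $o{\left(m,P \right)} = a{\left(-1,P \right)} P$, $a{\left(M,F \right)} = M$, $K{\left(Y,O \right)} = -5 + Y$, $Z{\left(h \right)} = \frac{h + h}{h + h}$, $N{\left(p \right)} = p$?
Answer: $0$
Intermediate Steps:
$Z{\left(h \right)} = 1$ ($Z{\left(h \right)} = \frac{2 h}{2 h} = 2 h \frac{1}{2 h} = 1$)
$o{\left(m,P \right)} = - P$
$o{\left(2,N{\left(1 \right)} \right)} K{\left(Z{\left(-4 \right)},4 \right)} 0 = \left(-1\right) 1 \left(-5 + 1\right) 0 = \left(-1\right) \left(-4\right) 0 = 4 \cdot 0 = 0$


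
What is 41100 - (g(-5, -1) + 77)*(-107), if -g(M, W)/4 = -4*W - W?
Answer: 47199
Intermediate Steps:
g(M, W) = 20*W (g(M, W) = -4*(-4*W - W) = -(-20)*W = 20*W)
41100 - (g(-5, -1) + 77)*(-107) = 41100 - (20*(-1) + 77)*(-107) = 41100 - (-20 + 77)*(-107) = 41100 - 57*(-107) = 41100 - 1*(-6099) = 41100 + 6099 = 47199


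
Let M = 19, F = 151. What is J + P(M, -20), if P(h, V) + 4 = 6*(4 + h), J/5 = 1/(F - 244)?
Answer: 12457/93 ≈ 133.95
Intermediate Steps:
J = -5/93 (J = 5/(151 - 244) = 5/(-93) = 5*(-1/93) = -5/93 ≈ -0.053763)
P(h, V) = 20 + 6*h (P(h, V) = -4 + 6*(4 + h) = -4 + (24 + 6*h) = 20 + 6*h)
J + P(M, -20) = -5/93 + (20 + 6*19) = -5/93 + (20 + 114) = -5/93 + 134 = 12457/93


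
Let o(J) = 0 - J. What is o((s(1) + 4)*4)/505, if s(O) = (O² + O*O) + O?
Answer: -28/505 ≈ -0.055446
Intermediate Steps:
s(O) = O + 2*O² (s(O) = (O² + O²) + O = 2*O² + O = O + 2*O²)
o(J) = -J
o((s(1) + 4)*4)/505 = (-(1*(1 + 2*1) + 4)*4)/505 = (-(1*(1 + 2) + 4)*4)/505 = (-(1*3 + 4)*4)/505 = (-(3 + 4)*4)/505 = (-7*4)/505 = (-1*28)/505 = (1/505)*(-28) = -28/505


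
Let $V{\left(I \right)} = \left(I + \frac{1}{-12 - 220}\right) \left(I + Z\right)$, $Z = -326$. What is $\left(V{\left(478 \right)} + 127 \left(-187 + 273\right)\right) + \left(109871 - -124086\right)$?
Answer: $\frac{9208496}{29} \approx 3.1753 \cdot 10^{5}$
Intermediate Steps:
$V{\left(I \right)} = \left(-326 + I\right) \left(- \frac{1}{232} + I\right)$ ($V{\left(I \right)} = \left(I + \frac{1}{-12 - 220}\right) \left(I - 326\right) = \left(I + \frac{1}{-232}\right) \left(-326 + I\right) = \left(I - \frac{1}{232}\right) \left(-326 + I\right) = \left(- \frac{1}{232} + I\right) \left(-326 + I\right) = \left(-326 + I\right) \left(- \frac{1}{232} + I\right)$)
$\left(V{\left(478 \right)} + 127 \left(-187 + 273\right)\right) + \left(109871 - -124086\right) = \left(\left(\frac{163}{116} + 478^{2} - \frac{18076287}{116}\right) + 127 \left(-187 + 273\right)\right) + \left(109871 - -124086\right) = \left(\left(\frac{163}{116} + 228484 - \frac{18076287}{116}\right) + 127 \cdot 86\right) + \left(109871 + 124086\right) = \left(\frac{2107005}{29} + 10922\right) + 233957 = \frac{2423743}{29} + 233957 = \frac{9208496}{29}$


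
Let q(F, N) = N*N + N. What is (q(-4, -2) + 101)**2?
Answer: 10609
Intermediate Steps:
q(F, N) = N + N**2 (q(F, N) = N**2 + N = N + N**2)
(q(-4, -2) + 101)**2 = (-2*(1 - 2) + 101)**2 = (-2*(-1) + 101)**2 = (2 + 101)**2 = 103**2 = 10609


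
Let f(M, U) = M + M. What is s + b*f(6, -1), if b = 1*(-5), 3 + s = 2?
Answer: -61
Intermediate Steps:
s = -1 (s = -3 + 2 = -1)
b = -5
f(M, U) = 2*M
s + b*f(6, -1) = -1 - 10*6 = -1 - 5*12 = -1 - 60 = -61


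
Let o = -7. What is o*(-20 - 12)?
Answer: 224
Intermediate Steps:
o*(-20 - 12) = -7*(-20 - 12) = -7*(-32) = 224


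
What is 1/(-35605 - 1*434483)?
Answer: -1/470088 ≈ -2.1273e-6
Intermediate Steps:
1/(-35605 - 1*434483) = 1/(-35605 - 434483) = 1/(-470088) = -1/470088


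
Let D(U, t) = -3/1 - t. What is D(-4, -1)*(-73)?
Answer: 146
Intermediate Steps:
D(U, t) = -3 - t (D(U, t) = -3*1 - t = -3 - t)
D(-4, -1)*(-73) = (-3 - 1*(-1))*(-73) = (-3 + 1)*(-73) = -2*(-73) = 146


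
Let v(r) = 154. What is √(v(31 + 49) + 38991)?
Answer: √39145 ≈ 197.85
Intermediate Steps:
√(v(31 + 49) + 38991) = √(154 + 38991) = √39145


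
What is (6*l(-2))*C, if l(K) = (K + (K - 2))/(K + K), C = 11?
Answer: 99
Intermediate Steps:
l(K) = (-2 + 2*K)/(2*K) (l(K) = (K + (-2 + K))/((2*K)) = (-2 + 2*K)*(1/(2*K)) = (-2 + 2*K)/(2*K))
(6*l(-2))*C = (6*((-1 - 2)/(-2)))*11 = (6*(-1/2*(-3)))*11 = (6*(3/2))*11 = 9*11 = 99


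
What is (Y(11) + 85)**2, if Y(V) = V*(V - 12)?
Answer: 5476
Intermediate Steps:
Y(V) = V*(-12 + V)
(Y(11) + 85)**2 = (11*(-12 + 11) + 85)**2 = (11*(-1) + 85)**2 = (-11 + 85)**2 = 74**2 = 5476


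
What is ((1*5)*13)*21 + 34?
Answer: 1399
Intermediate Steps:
((1*5)*13)*21 + 34 = (5*13)*21 + 34 = 65*21 + 34 = 1365 + 34 = 1399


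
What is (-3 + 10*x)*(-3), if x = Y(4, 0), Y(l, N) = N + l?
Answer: -111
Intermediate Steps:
x = 4 (x = 0 + 4 = 4)
(-3 + 10*x)*(-3) = (-3 + 10*4)*(-3) = (-3 + 40)*(-3) = 37*(-3) = -111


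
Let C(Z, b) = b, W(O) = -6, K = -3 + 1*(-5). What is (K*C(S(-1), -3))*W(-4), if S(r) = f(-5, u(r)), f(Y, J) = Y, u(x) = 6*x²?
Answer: -144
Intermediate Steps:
K = -8 (K = -3 - 5 = -8)
S(r) = -5
(K*C(S(-1), -3))*W(-4) = -8*(-3)*(-6) = 24*(-6) = -144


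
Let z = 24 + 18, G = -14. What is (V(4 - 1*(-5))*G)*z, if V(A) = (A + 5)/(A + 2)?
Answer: -8232/11 ≈ -748.36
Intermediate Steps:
V(A) = (5 + A)/(2 + A)
z = 42
(V(4 - 1*(-5))*G)*z = (((5 + (4 - 1*(-5)))/(2 + (4 - 1*(-5))))*(-14))*42 = (((5 + (4 + 5))/(2 + (4 + 5)))*(-14))*42 = (((5 + 9)/(2 + 9))*(-14))*42 = ((14/11)*(-14))*42 = -196/11*42 = -8232/11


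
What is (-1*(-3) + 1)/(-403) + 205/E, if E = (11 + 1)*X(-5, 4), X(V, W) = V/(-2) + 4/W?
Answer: 82447/16926 ≈ 4.8710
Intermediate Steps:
X(V, W) = 4/W - V/2 (X(V, W) = V*(-½) + 4/W = -V/2 + 4/W = 4/W - V/2)
E = 42 (E = (11 + 1)*(4/4 - ½*(-5)) = 12*(4*(¼) + 5/2) = 12*(1 + 5/2) = 12*(7/2) = 42)
(-1*(-3) + 1)/(-403) + 205/E = (-1*(-3) + 1)/(-403) + 205/42 = (3 + 1)*(-1/403) + 205*(1/42) = 4*(-1/403) + 205/42 = -4/403 + 205/42 = 82447/16926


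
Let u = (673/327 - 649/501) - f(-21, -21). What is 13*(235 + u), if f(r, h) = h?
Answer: 182280202/54609 ≈ 3337.9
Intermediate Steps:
u = 1188439/54609 (u = (673/327 - 649/501) - 1*(-21) = (673*(1/327) - 649*1/501) + 21 = (673/327 - 649/501) + 21 = 41650/54609 + 21 = 1188439/54609 ≈ 21.763)
13*(235 + u) = 13*(235 + 1188439/54609) = 13*(14021554/54609) = 182280202/54609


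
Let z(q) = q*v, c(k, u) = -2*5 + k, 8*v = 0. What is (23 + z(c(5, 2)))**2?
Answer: 529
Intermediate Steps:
v = 0 (v = (1/8)*0 = 0)
c(k, u) = -10 + k
z(q) = 0 (z(q) = q*0 = 0)
(23 + z(c(5, 2)))**2 = (23 + 0)**2 = 23**2 = 529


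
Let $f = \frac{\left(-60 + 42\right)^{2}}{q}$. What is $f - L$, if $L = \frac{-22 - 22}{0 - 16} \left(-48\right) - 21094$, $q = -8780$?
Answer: $\frac{46590989}{2195} \approx 21226.0$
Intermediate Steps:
$L = -21226$ ($L = - \frac{44}{-16} \left(-48\right) - 21094 = \left(-44\right) \left(- \frac{1}{16}\right) \left(-48\right) - 21094 = \frac{11}{4} \left(-48\right) - 21094 = -132 - 21094 = -21226$)
$f = - \frac{81}{2195}$ ($f = \frac{\left(-60 + 42\right)^{2}}{-8780} = \left(-18\right)^{2} \left(- \frac{1}{8780}\right) = 324 \left(- \frac{1}{8780}\right) = - \frac{81}{2195} \approx -0.036902$)
$f - L = - \frac{81}{2195} - -21226 = - \frac{81}{2195} + 21226 = \frac{46590989}{2195}$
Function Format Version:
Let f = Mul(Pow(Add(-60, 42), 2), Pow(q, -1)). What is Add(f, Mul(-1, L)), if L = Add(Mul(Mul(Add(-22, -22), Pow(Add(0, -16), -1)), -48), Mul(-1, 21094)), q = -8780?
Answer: Rational(46590989, 2195) ≈ 21226.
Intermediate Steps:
L = -21226 (L = Add(Mul(Mul(-44, Pow(-16, -1)), -48), -21094) = Add(Mul(Mul(-44, Rational(-1, 16)), -48), -21094) = Add(Mul(Rational(11, 4), -48), -21094) = Add(-132, -21094) = -21226)
f = Rational(-81, 2195) (f = Mul(Pow(Add(-60, 42), 2), Pow(-8780, -1)) = Mul(Pow(-18, 2), Rational(-1, 8780)) = Mul(324, Rational(-1, 8780)) = Rational(-81, 2195) ≈ -0.036902)
Add(f, Mul(-1, L)) = Add(Rational(-81, 2195), Mul(-1, -21226)) = Add(Rational(-81, 2195), 21226) = Rational(46590989, 2195)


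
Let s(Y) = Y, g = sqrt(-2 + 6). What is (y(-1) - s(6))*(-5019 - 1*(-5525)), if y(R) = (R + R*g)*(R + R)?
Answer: 0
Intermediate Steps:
g = 2 (g = sqrt(4) = 2)
y(R) = 6*R**2 (y(R) = (R + R*2)*(R + R) = (R + 2*R)*(2*R) = (3*R)*(2*R) = 6*R**2)
(y(-1) - s(6))*(-5019 - 1*(-5525)) = (6*(-1)**2 - 1*6)*(-5019 - 1*(-5525)) = (6*1 - 6)*(-5019 + 5525) = (6 - 6)*506 = 0*506 = 0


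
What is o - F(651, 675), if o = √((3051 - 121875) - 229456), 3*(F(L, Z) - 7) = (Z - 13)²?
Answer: -438265/3 + 2*I*√87070 ≈ -1.4609e+5 + 590.15*I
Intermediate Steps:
F(L, Z) = 7 + (-13 + Z)²/3 (F(L, Z) = 7 + (Z - 13)²/3 = 7 + (-13 + Z)²/3)
o = 2*I*√87070 (o = √(-118824 - 229456) = √(-348280) = 2*I*√87070 ≈ 590.15*I)
o - F(651, 675) = 2*I*√87070 - (7 + (-13 + 675)²/3) = 2*I*√87070 - (7 + (⅓)*662²) = 2*I*√87070 - (7 + (⅓)*438244) = 2*I*√87070 - (7 + 438244/3) = 2*I*√87070 - 1*438265/3 = 2*I*√87070 - 438265/3 = -438265/3 + 2*I*√87070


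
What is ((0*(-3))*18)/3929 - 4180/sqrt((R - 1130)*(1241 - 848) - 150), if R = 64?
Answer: 1045*I*sqrt(26193)/26193 ≈ 6.4569*I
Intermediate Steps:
((0*(-3))*18)/3929 - 4180/sqrt((R - 1130)*(1241 - 848) - 150) = ((0*(-3))*18)/3929 - 4180/sqrt((64 - 1130)*(1241 - 848) - 150) = (0*18)*(1/3929) - 4180/sqrt(-1066*393 - 150) = 0*(1/3929) - 4180/sqrt(-418938 - 150) = 0 - 4180*(-I*sqrt(26193)/104772) = 0 - (-1045)*I*sqrt(26193)/26193 = 0 + 1045*I*sqrt(26193)/26193 = 1045*I*sqrt(26193)/26193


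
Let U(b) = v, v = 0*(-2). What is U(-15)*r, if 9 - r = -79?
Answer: 0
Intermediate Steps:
r = 88 (r = 9 - 1*(-79) = 9 + 79 = 88)
v = 0
U(b) = 0
U(-15)*r = 0*88 = 0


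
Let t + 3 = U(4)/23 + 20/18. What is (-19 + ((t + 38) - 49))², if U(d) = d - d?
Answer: 82369/81 ≈ 1016.9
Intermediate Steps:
U(d) = 0
t = -17/9 (t = -3 + (0/23 + 20/18) = -3 + (0*(1/23) + 20*(1/18)) = -3 + (0 + 10/9) = -3 + 10/9 = -17/9 ≈ -1.8889)
(-19 + ((t + 38) - 49))² = (-19 + ((-17/9 + 38) - 49))² = (-19 + (325/9 - 49))² = (-19 - 116/9)² = (-287/9)² = 82369/81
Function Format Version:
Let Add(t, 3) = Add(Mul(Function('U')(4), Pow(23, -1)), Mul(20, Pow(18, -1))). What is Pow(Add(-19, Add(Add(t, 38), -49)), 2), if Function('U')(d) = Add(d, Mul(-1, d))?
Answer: Rational(82369, 81) ≈ 1016.9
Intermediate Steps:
Function('U')(d) = 0
t = Rational(-17, 9) (t = Add(-3, Add(Mul(0, Pow(23, -1)), Mul(20, Pow(18, -1)))) = Add(-3, Add(Mul(0, Rational(1, 23)), Mul(20, Rational(1, 18)))) = Add(-3, Add(0, Rational(10, 9))) = Add(-3, Rational(10, 9)) = Rational(-17, 9) ≈ -1.8889)
Pow(Add(-19, Add(Add(t, 38), -49)), 2) = Pow(Add(-19, Add(Add(Rational(-17, 9), 38), -49)), 2) = Pow(Add(-19, Add(Rational(325, 9), -49)), 2) = Pow(Add(-19, Rational(-116, 9)), 2) = Pow(Rational(-287, 9), 2) = Rational(82369, 81)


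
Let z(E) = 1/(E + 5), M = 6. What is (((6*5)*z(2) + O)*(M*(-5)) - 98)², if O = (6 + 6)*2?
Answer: 43903876/49 ≈ 8.9600e+5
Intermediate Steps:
z(E) = 1/(5 + E)
O = 24 (O = 12*2 = 24)
(((6*5)*z(2) + O)*(M*(-5)) - 98)² = (((6*5)/(5 + 2) + 24)*(6*(-5)) - 98)² = ((30/7 + 24)*(-30) - 98)² = ((198/7)*(-30) - 98)² = (-5940/7 - 98)² = (-6626/7)² = 43903876/49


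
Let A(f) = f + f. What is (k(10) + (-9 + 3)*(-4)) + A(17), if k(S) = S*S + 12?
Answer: 170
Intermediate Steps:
A(f) = 2*f
k(S) = 12 + S**2 (k(S) = S**2 + 12 = 12 + S**2)
(k(10) + (-9 + 3)*(-4)) + A(17) = ((12 + 10**2) + (-9 + 3)*(-4)) + 2*17 = ((12 + 100) - 6*(-4)) + 34 = (112 + 24) + 34 = 136 + 34 = 170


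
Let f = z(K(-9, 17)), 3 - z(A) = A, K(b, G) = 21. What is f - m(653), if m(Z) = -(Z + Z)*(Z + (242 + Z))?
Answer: 2021670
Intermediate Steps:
z(A) = 3 - A
f = -18 (f = 3 - 1*21 = 3 - 21 = -18)
m(Z) = -2*Z*(242 + 2*Z)
f - m(653) = -18 - (-4)*653*(121 + 653) = -18 - (-4)*653*774 = -18 - 1*(-2021688) = -18 + 2021688 = 2021670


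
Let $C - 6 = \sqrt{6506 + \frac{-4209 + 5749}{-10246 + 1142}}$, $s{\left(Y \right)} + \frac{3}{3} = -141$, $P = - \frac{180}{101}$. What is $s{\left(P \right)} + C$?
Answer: $-136 + \frac{\sqrt{8425337199}}{1138} \approx -55.341$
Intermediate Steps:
$P = - \frac{180}{101} \approx -1.7822$
$s{\left(Y \right)} = -142$ ($s{\left(Y \right)} = -1 - 141 = -142$)
$C = 6 + \frac{\sqrt{8425337199}}{1138}$ ($C = 6 + \sqrt{6506 + \frac{-4209 + 5749}{-10246 + 1142}} = 6 + \sqrt{6506 + \frac{1540}{-9104}} = 6 + \sqrt{6506 + 1540 \left(- \frac{1}{9104}\right)} = 6 + \sqrt{6506 - \frac{385}{2276}} = 6 + \sqrt{\frac{14807271}{2276}} = 6 + \frac{\sqrt{8425337199}}{1138} \approx 86.659$)
$s{\left(P \right)} + C = -142 + \left(6 + \frac{\sqrt{8425337199}}{1138}\right) = -136 + \frac{\sqrt{8425337199}}{1138}$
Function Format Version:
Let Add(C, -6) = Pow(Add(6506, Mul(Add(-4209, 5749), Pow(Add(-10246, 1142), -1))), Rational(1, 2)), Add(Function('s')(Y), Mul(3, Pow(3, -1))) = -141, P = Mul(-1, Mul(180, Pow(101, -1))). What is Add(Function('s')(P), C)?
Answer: Add(-136, Mul(Rational(1, 1138), Pow(8425337199, Rational(1, 2)))) ≈ -55.341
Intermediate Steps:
P = Rational(-180, 101) (P = Mul(-1, Mul(180, Rational(1, 101))) = Mul(-1, Rational(180, 101)) = Rational(-180, 101) ≈ -1.7822)
Function('s')(Y) = -142 (Function('s')(Y) = Add(-1, -141) = -142)
C = Add(6, Mul(Rational(1, 1138), Pow(8425337199, Rational(1, 2)))) (C = Add(6, Pow(Add(6506, Mul(Add(-4209, 5749), Pow(Add(-10246, 1142), -1))), Rational(1, 2))) = Add(6, Pow(Add(6506, Mul(1540, Pow(-9104, -1))), Rational(1, 2))) = Add(6, Pow(Add(6506, Mul(1540, Rational(-1, 9104))), Rational(1, 2))) = Add(6, Pow(Add(6506, Rational(-385, 2276)), Rational(1, 2))) = Add(6, Pow(Rational(14807271, 2276), Rational(1, 2))) = Add(6, Mul(Rational(1, 1138), Pow(8425337199, Rational(1, 2)))) ≈ 86.659)
Add(Function('s')(P), C) = Add(-142, Add(6, Mul(Rational(1, 1138), Pow(8425337199, Rational(1, 2))))) = Add(-136, Mul(Rational(1, 1138), Pow(8425337199, Rational(1, 2))))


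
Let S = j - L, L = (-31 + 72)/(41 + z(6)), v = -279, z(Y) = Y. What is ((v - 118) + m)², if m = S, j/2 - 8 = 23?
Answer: 249197796/2209 ≈ 1.1281e+5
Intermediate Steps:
j = 62 (j = 16 + 2*23 = 16 + 46 = 62)
L = 41/47 (L = (-31 + 72)/(41 + 6) = 41/47 ≈ 0.87234)
S = 2873/47 (S = 62 - 1*41/47 = 62 - 41/47 = 2873/47 ≈ 61.128)
m = 2873/47 ≈ 61.128
((v - 118) + m)² = ((-279 - 118) + 2873/47)² = (-397 + 2873/47)² = (-15786/47)² = 249197796/2209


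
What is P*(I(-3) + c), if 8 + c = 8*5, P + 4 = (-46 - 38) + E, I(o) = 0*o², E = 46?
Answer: -1344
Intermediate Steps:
I(o) = 0
P = -42 (P = -4 + ((-46 - 38) + 46) = -4 + (-84 + 46) = -4 - 38 = -42)
c = 32 (c = -8 + 8*5 = -8 + 40 = 32)
P*(I(-3) + c) = -42*(0 + 32) = -42*32 = -1344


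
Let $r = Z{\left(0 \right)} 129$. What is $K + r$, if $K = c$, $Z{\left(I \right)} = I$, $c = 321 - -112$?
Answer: $433$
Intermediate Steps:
$c = 433$ ($c = 321 + 112 = 433$)
$r = 0$ ($r = 0 \cdot 129 = 0$)
$K = 433$
$K + r = 433 + 0 = 433$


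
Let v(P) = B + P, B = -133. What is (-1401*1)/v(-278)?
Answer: 467/137 ≈ 3.4088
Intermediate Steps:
v(P) = -133 + P
(-1401*1)/v(-278) = (-1401*1)/(-133 - 278) = -1401/(-411) = -1401*(-1/411) = 467/137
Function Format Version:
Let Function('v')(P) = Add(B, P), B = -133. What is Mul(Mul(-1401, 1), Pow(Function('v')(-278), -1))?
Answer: Rational(467, 137) ≈ 3.4088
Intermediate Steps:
Function('v')(P) = Add(-133, P)
Mul(Mul(-1401, 1), Pow(Function('v')(-278), -1)) = Mul(Mul(-1401, 1), Pow(Add(-133, -278), -1)) = Mul(-1401, Pow(-411, -1)) = Mul(-1401, Rational(-1, 411)) = Rational(467, 137)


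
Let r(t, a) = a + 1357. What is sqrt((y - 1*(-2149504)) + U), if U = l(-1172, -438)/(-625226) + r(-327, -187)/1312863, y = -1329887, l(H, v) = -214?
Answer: sqrt(15339857848205428144597355134)/136806013673 ≈ 905.33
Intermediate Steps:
r(t, a) = 1357 + a
U = 168744517/136806013673 (U = -214/(-625226) + (1357 - 187)/1312863 = -214*(-1/625226) + 1170*(1/1312863) = 107/312613 + 390/437621 = 168744517/136806013673 ≈ 0.0012335)
sqrt((y - 1*(-2149504)) + U) = sqrt((-1329887 - 1*(-2149504)) + 168744517/136806013673) = sqrt((-1329887 + 2149504) + 168744517/136806013673) = sqrt(819617 + 168744517/136806013673) = sqrt(112128534677367758/136806013673) = sqrt(15339857848205428144597355134)/136806013673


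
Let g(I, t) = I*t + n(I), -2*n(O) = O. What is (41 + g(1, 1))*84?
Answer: 3486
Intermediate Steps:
n(O) = -O/2
g(I, t) = -I/2 + I*t (g(I, t) = I*t - I/2 = -I/2 + I*t)
(41 + g(1, 1))*84 = (41 + 1*(-1/2 + 1))*84 = (41 + 1*(1/2))*84 = (41 + 1/2)*84 = (83/2)*84 = 3486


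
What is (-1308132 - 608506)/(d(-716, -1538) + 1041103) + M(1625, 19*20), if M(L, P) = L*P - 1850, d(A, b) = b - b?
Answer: 640953145312/1041103 ≈ 6.1565e+5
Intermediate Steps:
d(A, b) = 0
M(L, P) = -1850 + L*P
(-1308132 - 608506)/(d(-716, -1538) + 1041103) + M(1625, 19*20) = (-1308132 - 608506)/(0 + 1041103) + (-1850 + 1625*(19*20)) = -1916638/1041103 + (-1850 + 1625*380) = -1916638*1/1041103 + (-1850 + 617500) = -1916638/1041103 + 615650 = 640953145312/1041103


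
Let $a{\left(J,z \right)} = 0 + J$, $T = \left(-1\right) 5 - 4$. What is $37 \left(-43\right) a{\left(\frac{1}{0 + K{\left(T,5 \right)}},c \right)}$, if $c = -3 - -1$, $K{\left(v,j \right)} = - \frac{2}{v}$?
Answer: $- \frac{14319}{2} \approx -7159.5$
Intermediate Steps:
$T = -9$ ($T = -5 - 4 = -9$)
$c = -2$ ($c = -3 + 1 = -2$)
$a{\left(J,z \right)} = J$
$37 \left(-43\right) a{\left(\frac{1}{0 + K{\left(T,5 \right)}},c \right)} = \frac{37 \left(-43\right)}{0 - \frac{2}{-9}} = - \frac{1591}{0 - - \frac{2}{9}} = - \frac{1591}{0 + \frac{2}{9}} = - \frac{1591}{\frac{2}{9}} = \left(-1591\right) \frac{9}{2} = - \frac{14319}{2}$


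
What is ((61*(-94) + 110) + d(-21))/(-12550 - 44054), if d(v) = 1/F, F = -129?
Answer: 725497/7301916 ≈ 0.099357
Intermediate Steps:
d(v) = -1/129 (d(v) = 1/(-129) = -1/129)
((61*(-94) + 110) + d(-21))/(-12550 - 44054) = ((61*(-94) + 110) - 1/129)/(-12550 - 44054) = ((-5734 + 110) - 1/129)/(-56604) = (-5624 - 1/129)*(-1/56604) = -725497/129*(-1/56604) = 725497/7301916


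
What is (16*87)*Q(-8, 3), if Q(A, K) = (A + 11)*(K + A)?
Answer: -20880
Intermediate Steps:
Q(A, K) = (11 + A)*(A + K)
(16*87)*Q(-8, 3) = (16*87)*((-8)² + 11*(-8) + 11*3 - 8*3) = 1392*(64 - 88 + 33 - 24) = 1392*(-15) = -20880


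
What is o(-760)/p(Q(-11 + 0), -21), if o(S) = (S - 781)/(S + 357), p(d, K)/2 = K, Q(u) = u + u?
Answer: -1541/16926 ≈ -0.091043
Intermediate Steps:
Q(u) = 2*u
p(d, K) = 2*K
o(S) = (-781 + S)/(357 + S)
o(-760)/p(Q(-11 + 0), -21) = ((-781 - 760)/(357 - 760))/((2*(-21))) = (-1541/(-403))/(-42) = -1/403*(-1541)*(-1/42) = (1541/403)*(-1/42) = -1541/16926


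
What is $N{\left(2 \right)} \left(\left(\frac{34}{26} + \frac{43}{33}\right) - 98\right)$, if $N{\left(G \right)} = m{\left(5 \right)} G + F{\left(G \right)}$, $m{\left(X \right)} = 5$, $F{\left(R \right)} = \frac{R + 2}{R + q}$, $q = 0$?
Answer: $- \frac{163688}{143} \approx -1144.7$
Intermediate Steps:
$F{\left(R \right)} = \frac{2 + R}{R}$ ($F{\left(R \right)} = \frac{R + 2}{R + 0} = \frac{2 + R}{R}$)
$N{\left(G \right)} = 5 G + \frac{2 + G}{G}$
$N{\left(2 \right)} \left(\left(\frac{34}{26} + \frac{43}{33}\right) - 98\right) = \left(1 + \frac{2}{2} + 5 \cdot 2\right) \left(\left(\frac{34}{26} + \frac{43}{33}\right) - 98\right) = \left(1 + 2 \cdot \frac{1}{2} + 10\right) \left(\left(34 \cdot \frac{1}{26} + 43 \cdot \frac{1}{33}\right) - 98\right) = \left(1 + 1 + 10\right) \left(\left(\frac{17}{13} + \frac{43}{33}\right) - 98\right) = 12 \left(\frac{1120}{429} - 98\right) = 12 \left(- \frac{40922}{429}\right) = - \frac{163688}{143}$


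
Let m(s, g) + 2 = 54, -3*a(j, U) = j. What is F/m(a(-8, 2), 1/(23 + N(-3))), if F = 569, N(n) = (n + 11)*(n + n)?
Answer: 569/52 ≈ 10.942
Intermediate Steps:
N(n) = 2*n*(11 + n) (N(n) = (11 + n)*(2*n) = 2*n*(11 + n))
a(j, U) = -j/3
m(s, g) = 52 (m(s, g) = -2 + 54 = 52)
F/m(a(-8, 2), 1/(23 + N(-3))) = 569/52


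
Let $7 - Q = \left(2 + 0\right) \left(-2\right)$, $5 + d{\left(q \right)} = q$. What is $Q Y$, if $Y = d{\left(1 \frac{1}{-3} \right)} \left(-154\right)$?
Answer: $\frac{27104}{3} \approx 9034.7$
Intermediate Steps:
$d{\left(q \right)} = -5 + q$
$Y = \frac{2464}{3}$ ($Y = \left(-5 + 1 \frac{1}{-3}\right) \left(-154\right) = \left(-5 + 1 \left(- \frac{1}{3}\right)\right) \left(-154\right) = \left(-5 - \frac{1}{3}\right) \left(-154\right) = \left(- \frac{16}{3}\right) \left(-154\right) = \frac{2464}{3} \approx 821.33$)
$Q = 11$ ($Q = 7 - \left(2 + 0\right) \left(-2\right) = 7 - 2 \left(-2\right) = 7 - -4 = 7 + 4 = 11$)
$Q Y = 11 \cdot \frac{2464}{3} = \frac{27104}{3}$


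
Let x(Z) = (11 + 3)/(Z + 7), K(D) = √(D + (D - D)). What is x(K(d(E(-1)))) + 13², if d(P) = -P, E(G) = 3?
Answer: 4443/26 - 7*I*√3/26 ≈ 170.88 - 0.46632*I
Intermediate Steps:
K(D) = √D (K(D) = √(D + 0) = √D)
x(Z) = 14/(7 + Z)
x(K(d(E(-1)))) + 13² = 14/(7 + √(-1*3)) + 13² = 14/(7 + √(-3)) + 169 = 14/(7 + I*√3) + 169 = 169 + 14/(7 + I*√3)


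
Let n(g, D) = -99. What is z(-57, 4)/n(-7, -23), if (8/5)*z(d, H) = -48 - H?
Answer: 65/198 ≈ 0.32828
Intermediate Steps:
z(d, H) = -30 - 5*H/8 (z(d, H) = 5*(-48 - H)/8 = -30 - 5*H/8)
z(-57, 4)/n(-7, -23) = (-30 - 5/8*4)/(-99) = (-30 - 5/2)*(-1/99) = -65/2*(-1/99) = 65/198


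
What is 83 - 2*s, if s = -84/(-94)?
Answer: 3817/47 ≈ 81.213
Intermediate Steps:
s = 42/47 (s = -84*(-1/94) = 42/47 ≈ 0.89362)
83 - 2*s = 83 - 2*42/47 = 83 - 84/47 = 3817/47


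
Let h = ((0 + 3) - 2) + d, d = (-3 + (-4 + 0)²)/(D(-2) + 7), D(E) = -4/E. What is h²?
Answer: 484/81 ≈ 5.9753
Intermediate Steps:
d = 13/9 (d = (-3 + (-4 + 0)²)/(-4/(-2) + 7) = (-3 + (-4)²)/(-4*(-½) + 7) = (-3 + 16)/(2 + 7) = 13/9 ≈ 1.4444)
h = 22/9 (h = ((0 + 3) - 2) + 13/9 = (3 - 2) + 13/9 = 1 + 13/9 = 22/9 ≈ 2.4444)
h² = (22/9)² = 484/81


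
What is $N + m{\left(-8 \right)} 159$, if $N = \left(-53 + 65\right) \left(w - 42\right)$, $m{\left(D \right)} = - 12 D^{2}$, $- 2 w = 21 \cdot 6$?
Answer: $-123372$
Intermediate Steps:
$w = -63$ ($w = - \frac{21 \cdot 6}{2} = \left(- \frac{1}{2}\right) 126 = -63$)
$N = -1260$ ($N = \left(-53 + 65\right) \left(-63 - 42\right) = 12 \left(-105\right) = -1260$)
$N + m{\left(-8 \right)} 159 = -1260 + - 12 \left(-8\right)^{2} \cdot 159 = -1260 + \left(-12\right) 64 \cdot 159 = -1260 - 122112 = -123372$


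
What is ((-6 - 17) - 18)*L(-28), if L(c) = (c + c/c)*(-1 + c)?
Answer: -32103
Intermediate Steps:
L(c) = (1 + c)*(-1 + c) (L(c) = (c + 1)*(-1 + c) = (1 + c)*(-1 + c))
((-6 - 17) - 18)*L(-28) = ((-6 - 17) - 18)*(-1 + (-28)**2) = (-23 - 18)*(-1 + 784) = -41*783 = -32103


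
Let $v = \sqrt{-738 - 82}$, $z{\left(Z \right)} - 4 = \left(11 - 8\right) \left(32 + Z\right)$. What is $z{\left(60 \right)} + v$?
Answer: $280 + 2 i \sqrt{205} \approx 280.0 + 28.636 i$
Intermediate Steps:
$z{\left(Z \right)} = 100 + 3 Z$ ($z{\left(Z \right)} = 4 + \left(11 - 8\right) \left(32 + Z\right) = 4 + 3 \left(32 + Z\right) = 4 + \left(96 + 3 Z\right) = 100 + 3 Z$)
$v = 2 i \sqrt{205}$ ($v = \sqrt{-820} = 2 i \sqrt{205} \approx 28.636 i$)
$z{\left(60 \right)} + v = \left(100 + 3 \cdot 60\right) + 2 i \sqrt{205} = \left(100 + 180\right) + 2 i \sqrt{205} = 280 + 2 i \sqrt{205}$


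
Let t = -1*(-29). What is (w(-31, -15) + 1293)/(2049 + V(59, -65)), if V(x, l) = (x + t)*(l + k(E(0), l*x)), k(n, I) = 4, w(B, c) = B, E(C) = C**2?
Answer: -1262/3319 ≈ -0.38024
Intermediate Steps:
t = 29
V(x, l) = (4 + l)*(29 + x) (V(x, l) = (x + 29)*(l + 4) = (29 + x)*(4 + l) = (4 + l)*(29 + x))
(w(-31, -15) + 1293)/(2049 + V(59, -65)) = (-31 + 1293)/(2049 + (116 + 4*59 + 29*(-65) - 65*59)) = 1262/(2049 + (116 + 236 - 1885 - 3835)) = 1262/(2049 - 5368) = 1262/(-3319) = 1262*(-1/3319) = -1262/3319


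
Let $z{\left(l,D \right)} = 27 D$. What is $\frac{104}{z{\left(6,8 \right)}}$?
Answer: $\frac{13}{27} \approx 0.48148$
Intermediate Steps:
$\frac{104}{z{\left(6,8 \right)}} = \frac{104}{27 \cdot 8} = \frac{104}{216} = 104 \cdot \frac{1}{216} = \frac{13}{27}$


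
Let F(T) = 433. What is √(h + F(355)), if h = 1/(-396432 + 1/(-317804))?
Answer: √6872963206931400936560837/125987675329 ≈ 20.809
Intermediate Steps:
h = -317804/125987675329 (h = 1/(-396432 - 1/317804) = 1/(-125987675329/317804) = -317804/125987675329 ≈ -2.5225e-6)
√(h + F(355)) = √(-317804/125987675329 + 433) = √(54552663099653/125987675329) = √6872963206931400936560837/125987675329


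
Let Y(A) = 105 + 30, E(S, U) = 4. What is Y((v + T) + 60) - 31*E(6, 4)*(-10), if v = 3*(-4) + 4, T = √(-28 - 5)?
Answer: 1375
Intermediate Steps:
T = I*√33 (T = √(-33) = I*√33 ≈ 5.7446*I)
v = -8 (v = -12 + 4 = -8)
Y(A) = 135
Y((v + T) + 60) - 31*E(6, 4)*(-10) = 135 - 31*4*(-10) = 135 - 124*(-10) = 135 + 1240 = 1375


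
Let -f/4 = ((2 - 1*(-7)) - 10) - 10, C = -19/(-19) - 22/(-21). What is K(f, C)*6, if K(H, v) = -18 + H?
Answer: 156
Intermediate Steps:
C = 43/21 (C = -19*(-1/19) - 22*(-1/21) = 1 + 22/21 = 43/21 ≈ 2.0476)
f = 44 (f = -4*(((2 - 1*(-7)) - 10) - 10) = -4*(((2 + 7) - 10) - 10) = -4*((9 - 10) - 10) = -4*(-1 - 10) = -4*(-11) = 44)
K(f, C)*6 = (-18 + 44)*6 = 26*6 = 156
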